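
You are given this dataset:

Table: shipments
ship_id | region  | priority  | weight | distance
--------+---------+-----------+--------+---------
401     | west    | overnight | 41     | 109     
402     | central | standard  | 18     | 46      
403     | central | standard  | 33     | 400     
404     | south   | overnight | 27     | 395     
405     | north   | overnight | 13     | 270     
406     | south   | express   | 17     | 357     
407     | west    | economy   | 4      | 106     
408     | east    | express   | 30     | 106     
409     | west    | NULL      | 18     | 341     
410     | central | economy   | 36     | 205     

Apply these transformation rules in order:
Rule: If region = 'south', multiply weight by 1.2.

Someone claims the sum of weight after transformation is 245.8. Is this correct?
Yes, the result is correct.

Step 1: Calculate the correct sum after transformation
Step 2: Apply multiplier 1.2 to records where region = 'south'
Step 3: Correct result = 245.8
Step 4: Claimed result = 245.8
Step 5: 245.8 = 245.8 ✓
Conclusion: The claimed result is correct.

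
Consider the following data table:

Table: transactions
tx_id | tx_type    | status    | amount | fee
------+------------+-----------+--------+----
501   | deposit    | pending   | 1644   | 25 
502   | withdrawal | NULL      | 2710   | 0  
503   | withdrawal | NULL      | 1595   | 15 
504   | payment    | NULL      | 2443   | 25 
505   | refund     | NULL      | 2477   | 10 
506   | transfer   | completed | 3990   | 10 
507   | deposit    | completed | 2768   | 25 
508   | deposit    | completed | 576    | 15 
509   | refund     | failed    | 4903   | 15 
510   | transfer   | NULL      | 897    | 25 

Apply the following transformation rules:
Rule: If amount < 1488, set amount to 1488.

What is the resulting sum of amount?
25506

Step 1: 2 records have amount < 1488
Step 2: These records originally summed to 1473
Step 3: After setting to minimum: 2 × 1488 = 2976
Step 4: Unaffected records sum: 22530
Step 5: Final sum = 2976 + 22530 = 25506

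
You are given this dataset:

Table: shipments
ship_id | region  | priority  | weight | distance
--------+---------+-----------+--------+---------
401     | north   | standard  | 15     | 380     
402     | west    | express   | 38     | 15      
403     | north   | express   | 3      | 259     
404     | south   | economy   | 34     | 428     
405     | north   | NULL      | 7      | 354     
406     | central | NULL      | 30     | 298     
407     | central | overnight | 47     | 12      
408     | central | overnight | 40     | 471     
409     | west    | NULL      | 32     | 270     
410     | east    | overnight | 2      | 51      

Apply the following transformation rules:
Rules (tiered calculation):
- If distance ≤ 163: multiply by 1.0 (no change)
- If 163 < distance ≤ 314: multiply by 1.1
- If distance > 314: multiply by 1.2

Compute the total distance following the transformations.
2947.3

Step 1: Tier 1 (distance ≤ 163): 3 records, sum = 78 × 1.0 = 78.0
Step 2: Tier 2 (163 < distance ≤ 314): 3 records, sum = 827 × 1.1 = 909.7
Step 3: Tier 3 (distance > 314): 4 records, sum = 1633 × 1.2 = 1959.6
Step 4: Final sum = 78.0 + 909.7 + 1959.6 = 2947.3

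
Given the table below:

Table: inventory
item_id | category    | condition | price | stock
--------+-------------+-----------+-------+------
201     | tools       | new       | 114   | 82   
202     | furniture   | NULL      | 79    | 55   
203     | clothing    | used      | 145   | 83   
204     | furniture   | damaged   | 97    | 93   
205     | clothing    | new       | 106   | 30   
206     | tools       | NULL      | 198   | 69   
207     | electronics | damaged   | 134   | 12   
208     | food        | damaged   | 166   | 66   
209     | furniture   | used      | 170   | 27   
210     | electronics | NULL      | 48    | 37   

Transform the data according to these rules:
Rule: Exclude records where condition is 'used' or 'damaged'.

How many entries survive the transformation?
5

Step 1: Count records to exclude
  - 2 (used) + 3 (damaged) = 5 records
Step 2: Total records: 10
Step 3: Remaining = 10 - 5 = 5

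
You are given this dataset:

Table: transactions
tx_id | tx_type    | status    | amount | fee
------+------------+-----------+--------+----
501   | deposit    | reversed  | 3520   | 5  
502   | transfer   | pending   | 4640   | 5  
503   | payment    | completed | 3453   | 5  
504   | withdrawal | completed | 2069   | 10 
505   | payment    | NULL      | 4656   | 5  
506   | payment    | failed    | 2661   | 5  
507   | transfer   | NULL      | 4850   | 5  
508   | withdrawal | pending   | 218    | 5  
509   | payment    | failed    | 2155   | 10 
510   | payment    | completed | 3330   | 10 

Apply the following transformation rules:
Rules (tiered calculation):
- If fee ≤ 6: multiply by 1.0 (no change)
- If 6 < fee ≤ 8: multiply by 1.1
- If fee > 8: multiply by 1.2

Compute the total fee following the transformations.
71.0

Step 1: Tier 1 (fee ≤ 6): 7 records, sum = 35 × 1.0 = 35.0
Step 2: Tier 2 (6 < fee ≤ 8): 0 records, sum = 0 × 1.1 = 0.0
Step 3: Tier 3 (fee > 8): 3 records, sum = 30 × 1.2 = 36.0
Step 4: Final sum = 35.0 + 0.0 + 36.0 = 71.0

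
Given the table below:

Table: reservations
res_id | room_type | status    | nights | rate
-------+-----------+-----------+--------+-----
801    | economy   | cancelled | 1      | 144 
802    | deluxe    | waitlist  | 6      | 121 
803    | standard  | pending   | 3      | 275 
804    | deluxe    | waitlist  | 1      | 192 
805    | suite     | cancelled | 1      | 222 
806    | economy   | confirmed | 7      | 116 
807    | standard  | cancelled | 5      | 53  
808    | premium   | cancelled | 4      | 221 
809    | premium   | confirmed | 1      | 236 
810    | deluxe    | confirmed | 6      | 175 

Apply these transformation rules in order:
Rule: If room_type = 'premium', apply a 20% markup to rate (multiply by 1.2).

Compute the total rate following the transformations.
1846.4

Step 1: Records with room_type = 'premium' have total rate = 457
Step 2: Apply multiplier: 457 × 1.2 = 548.4
Step 3: Other records total: 1298
Step 4: Final sum = 548.4 + 1298 = 1846.4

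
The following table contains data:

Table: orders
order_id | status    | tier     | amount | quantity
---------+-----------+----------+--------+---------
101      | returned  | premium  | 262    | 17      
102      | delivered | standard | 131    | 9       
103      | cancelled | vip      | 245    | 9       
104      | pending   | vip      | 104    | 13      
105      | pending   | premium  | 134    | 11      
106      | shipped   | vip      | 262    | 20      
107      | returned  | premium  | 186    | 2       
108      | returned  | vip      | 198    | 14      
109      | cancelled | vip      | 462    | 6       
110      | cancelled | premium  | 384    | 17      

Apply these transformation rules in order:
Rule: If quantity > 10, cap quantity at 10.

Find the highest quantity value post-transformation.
10

Step 1: Original maximum quantity = 20
Step 2: Apply cap at 10
Step 3: 6 records had quantity > 10 and were capped
Step 4: Maximum after transformation = 10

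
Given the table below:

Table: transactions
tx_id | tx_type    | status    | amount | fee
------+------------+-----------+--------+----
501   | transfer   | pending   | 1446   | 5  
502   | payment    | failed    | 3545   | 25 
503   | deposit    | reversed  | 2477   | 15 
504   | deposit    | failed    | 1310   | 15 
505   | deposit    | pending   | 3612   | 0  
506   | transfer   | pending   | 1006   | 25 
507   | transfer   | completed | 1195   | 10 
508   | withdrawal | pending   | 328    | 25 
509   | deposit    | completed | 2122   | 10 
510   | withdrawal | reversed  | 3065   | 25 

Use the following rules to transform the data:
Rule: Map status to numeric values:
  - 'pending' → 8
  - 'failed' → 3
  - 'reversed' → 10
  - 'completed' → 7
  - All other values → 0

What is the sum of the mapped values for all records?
72

Step 1: Apply mapping to each record
Step 2: Count by status:
  'pending': 4 records × 8 = 32
  'failed': 2 records × 3 = 6
  'reversed': 2 records × 10 = 20
  'completed': 2 records × 7 = 14
Step 3: Sum all mapped values = 72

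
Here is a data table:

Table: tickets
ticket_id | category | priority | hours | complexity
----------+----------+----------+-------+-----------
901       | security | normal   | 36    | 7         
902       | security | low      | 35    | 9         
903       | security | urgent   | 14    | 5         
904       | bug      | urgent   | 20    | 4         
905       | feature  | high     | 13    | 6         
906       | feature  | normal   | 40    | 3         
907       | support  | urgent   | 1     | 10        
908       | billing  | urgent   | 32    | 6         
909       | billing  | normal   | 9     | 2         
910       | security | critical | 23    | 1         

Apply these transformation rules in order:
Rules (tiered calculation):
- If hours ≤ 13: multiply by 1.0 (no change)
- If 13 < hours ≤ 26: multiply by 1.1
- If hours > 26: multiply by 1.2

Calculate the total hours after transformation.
257.3

Step 1: Tier 1 (hours ≤ 13): 3 records, sum = 23 × 1.0 = 23.0
Step 2: Tier 2 (13 < hours ≤ 26): 3 records, sum = 57 × 1.1 = 62.7
Step 3: Tier 3 (hours > 26): 4 records, sum = 143 × 1.2 = 171.6
Step 4: Final sum = 23.0 + 62.7 + 171.6 = 257.3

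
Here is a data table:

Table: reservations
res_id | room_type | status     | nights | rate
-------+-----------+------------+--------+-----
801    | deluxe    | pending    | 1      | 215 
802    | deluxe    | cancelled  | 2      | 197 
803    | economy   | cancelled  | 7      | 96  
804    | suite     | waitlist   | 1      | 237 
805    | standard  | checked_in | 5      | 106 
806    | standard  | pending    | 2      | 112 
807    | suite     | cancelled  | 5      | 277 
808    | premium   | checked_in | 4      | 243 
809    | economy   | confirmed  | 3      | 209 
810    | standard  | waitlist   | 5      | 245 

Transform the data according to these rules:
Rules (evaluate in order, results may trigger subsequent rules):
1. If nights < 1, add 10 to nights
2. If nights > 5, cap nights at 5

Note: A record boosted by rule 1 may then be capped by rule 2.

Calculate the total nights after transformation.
33

Step 1: Apply rule 1 to records with nights < 1
  - 0 records get bonus of 10
  - Of these, 0 records then exceed 5 and get capped
Step 2: Apply rule 2 to records with nights > 5
  - 1 records (original) are capped
Step 3: Calculate final sum = 33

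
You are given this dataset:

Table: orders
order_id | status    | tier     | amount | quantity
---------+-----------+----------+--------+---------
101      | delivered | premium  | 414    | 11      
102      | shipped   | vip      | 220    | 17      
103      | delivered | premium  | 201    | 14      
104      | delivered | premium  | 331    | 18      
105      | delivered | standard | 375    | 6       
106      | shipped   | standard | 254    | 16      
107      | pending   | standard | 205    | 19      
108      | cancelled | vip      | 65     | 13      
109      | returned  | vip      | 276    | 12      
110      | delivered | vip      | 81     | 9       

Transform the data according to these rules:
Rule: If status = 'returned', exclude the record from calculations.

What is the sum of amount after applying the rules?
2146

Step 1: Identify records where status = 'returned'
Step 2: The excluded records sum to 276
Step 3: Original total amount = 2422
Step 4: Remaining total = 2422 - 276 = 2146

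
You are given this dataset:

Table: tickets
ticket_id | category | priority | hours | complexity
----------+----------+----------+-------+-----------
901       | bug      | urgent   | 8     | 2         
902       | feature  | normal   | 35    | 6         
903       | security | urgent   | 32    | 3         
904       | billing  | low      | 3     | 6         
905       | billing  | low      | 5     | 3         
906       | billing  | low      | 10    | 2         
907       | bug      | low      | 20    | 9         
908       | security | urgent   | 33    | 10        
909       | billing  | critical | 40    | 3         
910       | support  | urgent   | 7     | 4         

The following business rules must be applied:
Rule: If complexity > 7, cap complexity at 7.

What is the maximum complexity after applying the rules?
7

Step 1: Original maximum complexity = 10
Step 2: Apply cap at 7
Step 3: 2 records had complexity > 7 and were capped
Step 4: Maximum after transformation = 7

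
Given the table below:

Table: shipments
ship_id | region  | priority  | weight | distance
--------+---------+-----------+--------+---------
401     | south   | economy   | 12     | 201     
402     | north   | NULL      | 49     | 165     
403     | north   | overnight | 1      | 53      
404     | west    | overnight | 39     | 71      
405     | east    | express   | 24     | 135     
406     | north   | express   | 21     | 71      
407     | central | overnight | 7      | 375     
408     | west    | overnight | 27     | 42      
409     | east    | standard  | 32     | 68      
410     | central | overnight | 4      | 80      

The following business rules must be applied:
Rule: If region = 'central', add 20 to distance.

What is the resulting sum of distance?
1301

Step 1: Count records where region = 'central': 2
Step 2: Total bonus added: 2 × 20 = 40
Step 3: Original sum of distance: 1261
Step 4: Final sum = 1261 + 40 = 1301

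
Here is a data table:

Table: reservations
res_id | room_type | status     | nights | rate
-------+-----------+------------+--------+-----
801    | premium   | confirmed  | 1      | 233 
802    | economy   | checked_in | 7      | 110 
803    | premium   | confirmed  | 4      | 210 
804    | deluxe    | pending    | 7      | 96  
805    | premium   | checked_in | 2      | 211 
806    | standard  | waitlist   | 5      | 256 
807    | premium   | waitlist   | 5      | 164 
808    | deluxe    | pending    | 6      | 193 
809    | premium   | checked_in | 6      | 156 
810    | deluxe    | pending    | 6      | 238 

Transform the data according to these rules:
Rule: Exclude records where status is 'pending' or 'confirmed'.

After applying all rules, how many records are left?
5

Step 1: Count records to exclude
  - 3 (pending) + 2 (confirmed) = 5 records
Step 2: Total records: 10
Step 3: Remaining = 10 - 5 = 5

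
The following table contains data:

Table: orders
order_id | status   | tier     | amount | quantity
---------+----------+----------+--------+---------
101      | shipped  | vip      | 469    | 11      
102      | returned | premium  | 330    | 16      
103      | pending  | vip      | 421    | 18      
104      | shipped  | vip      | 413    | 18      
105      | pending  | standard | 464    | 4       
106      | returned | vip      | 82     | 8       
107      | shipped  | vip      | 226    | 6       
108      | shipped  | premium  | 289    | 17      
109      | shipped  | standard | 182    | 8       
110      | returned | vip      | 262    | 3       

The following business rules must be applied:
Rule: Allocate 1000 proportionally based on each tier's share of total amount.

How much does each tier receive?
premium: 197.26, standard: 205.86, vip: 596.88

Step 1: Calculate total amount = 3138
Step 2: Calculate each tier's proportion:
  premium: 619/3138 = 19.73% → 197.26
  standard: 646/3138 = 20.59% → 205.86
  vip: 1873/3138 = 59.69% → 596.88
Step 3: Verify: sum of allocations ≈ 1000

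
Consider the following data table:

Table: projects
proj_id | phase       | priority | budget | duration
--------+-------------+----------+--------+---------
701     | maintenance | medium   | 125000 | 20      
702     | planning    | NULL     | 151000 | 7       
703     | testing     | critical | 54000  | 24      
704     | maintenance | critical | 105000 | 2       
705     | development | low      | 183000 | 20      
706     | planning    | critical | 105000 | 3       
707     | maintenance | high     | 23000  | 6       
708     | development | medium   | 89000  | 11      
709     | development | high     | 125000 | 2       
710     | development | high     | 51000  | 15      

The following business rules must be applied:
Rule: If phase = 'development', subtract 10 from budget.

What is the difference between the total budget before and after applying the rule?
40

Step 1: Original sum of budget = 1011000
Step 2: 4 records have phase = 'development'
Step 3: Each affected record changes by -10
Step 4: Total change = 4 × -10 = -40
Step 5: New sum = 1011000 + -40 = 1010960
Step 6: Difference = |1010960 - 1011000| = 40
        (Sum decreased by 40)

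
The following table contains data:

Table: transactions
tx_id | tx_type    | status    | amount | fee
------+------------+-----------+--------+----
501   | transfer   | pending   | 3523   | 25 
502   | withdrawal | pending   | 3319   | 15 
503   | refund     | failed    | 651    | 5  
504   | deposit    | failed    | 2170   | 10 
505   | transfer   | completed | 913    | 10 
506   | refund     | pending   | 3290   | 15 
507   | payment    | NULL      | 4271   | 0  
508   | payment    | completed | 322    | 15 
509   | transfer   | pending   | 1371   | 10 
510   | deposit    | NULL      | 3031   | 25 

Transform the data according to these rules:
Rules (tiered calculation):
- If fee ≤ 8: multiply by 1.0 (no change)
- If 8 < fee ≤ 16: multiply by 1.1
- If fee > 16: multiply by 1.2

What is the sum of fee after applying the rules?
147.5

Step 1: Tier 1 (fee ≤ 8): 2 records, sum = 5 × 1.0 = 5.0
Step 2: Tier 2 (8 < fee ≤ 16): 6 records, sum = 75 × 1.1 = 82.5
Step 3: Tier 3 (fee > 16): 2 records, sum = 50 × 1.2 = 60.0
Step 4: Final sum = 5.0 + 82.5 + 60.0 = 147.5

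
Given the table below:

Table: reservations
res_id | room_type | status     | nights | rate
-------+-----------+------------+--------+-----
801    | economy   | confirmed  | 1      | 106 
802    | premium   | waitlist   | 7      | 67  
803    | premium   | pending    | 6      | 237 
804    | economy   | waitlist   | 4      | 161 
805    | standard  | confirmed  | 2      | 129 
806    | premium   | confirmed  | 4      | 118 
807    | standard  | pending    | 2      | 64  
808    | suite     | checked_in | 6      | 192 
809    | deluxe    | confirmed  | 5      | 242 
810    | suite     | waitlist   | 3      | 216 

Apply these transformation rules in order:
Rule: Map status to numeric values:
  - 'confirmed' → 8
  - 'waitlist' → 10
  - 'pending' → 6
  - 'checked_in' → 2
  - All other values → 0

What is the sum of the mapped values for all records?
76

Step 1: Apply mapping to each record
Step 2: Count by status:
  'confirmed': 4 records × 8 = 32
  'waitlist': 3 records × 10 = 30
  'pending': 2 records × 6 = 12
  'checked_in': 1 records × 2 = 2
Step 3: Sum all mapped values = 76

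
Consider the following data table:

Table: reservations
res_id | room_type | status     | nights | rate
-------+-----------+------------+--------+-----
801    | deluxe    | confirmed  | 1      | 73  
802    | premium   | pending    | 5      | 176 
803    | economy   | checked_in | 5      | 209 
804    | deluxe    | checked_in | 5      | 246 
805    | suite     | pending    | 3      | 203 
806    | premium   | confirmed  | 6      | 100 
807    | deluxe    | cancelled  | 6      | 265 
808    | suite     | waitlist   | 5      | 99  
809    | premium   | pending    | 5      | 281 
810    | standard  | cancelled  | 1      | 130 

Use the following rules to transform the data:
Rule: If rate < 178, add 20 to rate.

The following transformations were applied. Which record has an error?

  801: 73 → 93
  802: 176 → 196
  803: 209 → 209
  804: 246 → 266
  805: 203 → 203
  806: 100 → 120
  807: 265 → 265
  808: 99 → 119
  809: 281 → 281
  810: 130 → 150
Record 804 has an error. The correct transformed value should be 246, not 266.

Step 1: Check each record against the rule
Step 2: Record 804 has rate = 246
Step 3: Since 246 >= 178, the bonus should not have been applied
Step 4: Correct value = 246, but claimed value = 266
Conclusion: Record 804 has the error.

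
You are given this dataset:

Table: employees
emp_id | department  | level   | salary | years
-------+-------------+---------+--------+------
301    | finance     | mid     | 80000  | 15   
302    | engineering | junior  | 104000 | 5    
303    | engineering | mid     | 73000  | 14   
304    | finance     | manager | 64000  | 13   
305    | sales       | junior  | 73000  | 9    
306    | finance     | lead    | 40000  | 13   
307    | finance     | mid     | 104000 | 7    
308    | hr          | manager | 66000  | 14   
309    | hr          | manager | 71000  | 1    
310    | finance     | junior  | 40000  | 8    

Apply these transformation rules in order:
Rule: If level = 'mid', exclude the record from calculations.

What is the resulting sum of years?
63

Step 1: Identify records where level = 'mid'
Step 2: The excluded records sum to 36
Step 3: Original total years = 99
Step 4: Remaining total = 99 - 36 = 63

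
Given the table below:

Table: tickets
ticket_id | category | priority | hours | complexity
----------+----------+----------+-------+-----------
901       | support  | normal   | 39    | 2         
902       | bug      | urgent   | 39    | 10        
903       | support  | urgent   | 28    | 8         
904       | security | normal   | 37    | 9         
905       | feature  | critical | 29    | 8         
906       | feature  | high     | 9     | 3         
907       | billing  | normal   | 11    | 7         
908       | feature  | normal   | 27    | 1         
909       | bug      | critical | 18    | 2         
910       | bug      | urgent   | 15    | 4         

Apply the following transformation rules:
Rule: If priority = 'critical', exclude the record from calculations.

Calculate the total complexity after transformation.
44

Step 1: Identify records where priority = 'critical'
Step 2: The excluded records sum to 10
Step 3: Original total complexity = 54
Step 4: Remaining total = 54 - 10 = 44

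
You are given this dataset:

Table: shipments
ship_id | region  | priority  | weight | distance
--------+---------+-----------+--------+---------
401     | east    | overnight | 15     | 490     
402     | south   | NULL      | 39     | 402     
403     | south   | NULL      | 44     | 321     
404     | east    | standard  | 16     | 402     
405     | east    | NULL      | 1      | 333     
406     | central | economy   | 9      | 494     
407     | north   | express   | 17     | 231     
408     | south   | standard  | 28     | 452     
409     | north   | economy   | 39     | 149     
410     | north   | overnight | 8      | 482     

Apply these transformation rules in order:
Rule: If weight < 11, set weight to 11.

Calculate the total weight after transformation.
231

Step 1: 3 records have weight < 11
Step 2: These records originally summed to 18
Step 3: After setting to minimum: 3 × 11 = 33
Step 4: Unaffected records sum: 198
Step 5: Final sum = 33 + 198 = 231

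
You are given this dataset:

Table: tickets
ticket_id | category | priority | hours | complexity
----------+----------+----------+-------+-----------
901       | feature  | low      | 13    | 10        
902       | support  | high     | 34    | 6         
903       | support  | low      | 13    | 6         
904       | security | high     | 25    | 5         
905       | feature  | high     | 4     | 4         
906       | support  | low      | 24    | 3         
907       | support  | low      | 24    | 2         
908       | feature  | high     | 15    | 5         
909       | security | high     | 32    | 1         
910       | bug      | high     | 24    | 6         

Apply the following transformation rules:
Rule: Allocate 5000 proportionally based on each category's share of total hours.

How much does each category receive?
bug: 576.92, feature: 769.23, security: 1370.19, support: 2283.65

Step 1: Calculate total hours = 208
Step 2: Calculate each category's proportion:
  bug: 24/208 = 11.54% → 576.92
  feature: 32/208 = 15.38% → 769.23
  security: 57/208 = 27.40% → 1370.19
  support: 95/208 = 45.67% → 2283.65
Step 3: Verify: sum of allocations ≈ 5000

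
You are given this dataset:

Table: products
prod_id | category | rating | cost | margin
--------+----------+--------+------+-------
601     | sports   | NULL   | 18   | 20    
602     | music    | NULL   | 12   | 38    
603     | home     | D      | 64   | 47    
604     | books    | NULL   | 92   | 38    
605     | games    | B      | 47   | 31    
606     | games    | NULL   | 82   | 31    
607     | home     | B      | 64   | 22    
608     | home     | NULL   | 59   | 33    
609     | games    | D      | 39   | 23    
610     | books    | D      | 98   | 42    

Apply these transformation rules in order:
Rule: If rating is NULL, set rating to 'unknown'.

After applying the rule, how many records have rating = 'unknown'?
5

Step 1: Count records where rating IS NULL
Step 2: Found 5 records with NULL rating
Step 3: These records will have rating set to 'unknown'
Step 4: Records already having rating = 'unknown': 0
Step 5: Answer: 5 + 0 = 5 records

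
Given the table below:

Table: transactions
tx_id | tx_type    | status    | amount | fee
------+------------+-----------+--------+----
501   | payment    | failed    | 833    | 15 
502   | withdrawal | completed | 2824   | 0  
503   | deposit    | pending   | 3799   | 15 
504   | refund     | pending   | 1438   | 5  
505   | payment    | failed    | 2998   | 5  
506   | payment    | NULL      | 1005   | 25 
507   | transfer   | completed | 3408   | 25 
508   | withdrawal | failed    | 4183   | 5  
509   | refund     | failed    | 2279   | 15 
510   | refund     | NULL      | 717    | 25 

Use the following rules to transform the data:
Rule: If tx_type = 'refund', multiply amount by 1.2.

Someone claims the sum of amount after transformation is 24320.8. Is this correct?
No, the correct result is 24370.8.

Step 1: Calculate the correct sum after transformation
Step 2: Apply multiplier 1.2 to records where tx_type = 'refund'
Step 3: Correct result = 24370.8
Step 4: Claimed result = 24320.8
Step 5: 24370.8 ≠ 24320.8
Conclusion: The claimed result is incorrect. The correct answer is 24370.8.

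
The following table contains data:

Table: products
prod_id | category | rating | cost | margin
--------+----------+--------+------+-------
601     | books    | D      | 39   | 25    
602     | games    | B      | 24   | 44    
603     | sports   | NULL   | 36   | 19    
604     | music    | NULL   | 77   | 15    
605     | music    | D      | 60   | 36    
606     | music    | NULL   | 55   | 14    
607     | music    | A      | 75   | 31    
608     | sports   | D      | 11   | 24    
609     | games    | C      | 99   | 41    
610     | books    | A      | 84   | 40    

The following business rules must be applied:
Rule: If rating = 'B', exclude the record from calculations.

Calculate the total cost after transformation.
536

Step 1: Identify records where rating = 'B'
Step 2: The excluded records sum to 24
Step 3: Original total cost = 560
Step 4: Remaining total = 560 - 24 = 536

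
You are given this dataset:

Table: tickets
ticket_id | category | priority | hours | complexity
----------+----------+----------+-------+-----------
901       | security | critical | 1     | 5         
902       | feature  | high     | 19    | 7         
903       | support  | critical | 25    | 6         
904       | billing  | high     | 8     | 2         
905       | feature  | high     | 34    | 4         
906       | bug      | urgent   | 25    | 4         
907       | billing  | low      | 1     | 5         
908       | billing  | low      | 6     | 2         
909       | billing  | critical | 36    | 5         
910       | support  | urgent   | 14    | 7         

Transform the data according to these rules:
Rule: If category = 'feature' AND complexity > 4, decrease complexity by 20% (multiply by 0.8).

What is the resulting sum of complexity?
45.6

Step 1: Find records where category = 'feature' AND complexity > 4
Step 2: 1 records match, summing to 7
Step 3: After multiplier: 7 × 0.8 = 5.6
Step 4: Unaffected records sum: 40
Step 5: Final sum = 5.6 + 40 = 45.6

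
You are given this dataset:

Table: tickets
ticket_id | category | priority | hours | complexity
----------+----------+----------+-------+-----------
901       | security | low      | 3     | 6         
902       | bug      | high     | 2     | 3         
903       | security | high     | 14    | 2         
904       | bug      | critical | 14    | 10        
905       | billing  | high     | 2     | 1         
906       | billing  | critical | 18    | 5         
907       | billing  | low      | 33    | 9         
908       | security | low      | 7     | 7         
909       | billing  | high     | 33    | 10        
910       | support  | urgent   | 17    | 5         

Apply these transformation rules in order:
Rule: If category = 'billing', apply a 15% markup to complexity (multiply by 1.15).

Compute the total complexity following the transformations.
61.75

Step 1: Records with category = 'billing' have total complexity = 25
Step 2: Apply multiplier: 25 × 1.15 = 28.75
Step 3: Other records total: 33
Step 4: Final sum = 28.75 + 33 = 61.75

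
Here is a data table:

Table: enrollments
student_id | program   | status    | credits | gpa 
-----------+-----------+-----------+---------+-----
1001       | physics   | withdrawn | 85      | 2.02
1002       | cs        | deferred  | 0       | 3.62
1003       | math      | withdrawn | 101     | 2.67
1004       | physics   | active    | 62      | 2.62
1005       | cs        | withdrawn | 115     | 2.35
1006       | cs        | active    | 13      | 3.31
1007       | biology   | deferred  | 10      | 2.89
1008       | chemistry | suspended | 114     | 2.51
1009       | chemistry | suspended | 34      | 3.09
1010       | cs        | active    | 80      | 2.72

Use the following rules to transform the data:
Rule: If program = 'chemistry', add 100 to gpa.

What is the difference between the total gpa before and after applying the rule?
200.0

Step 1: Original sum of gpa = 27.8
Step 2: 2 records have program = 'chemistry'
Step 3: Each affected record changes by 100
Step 4: Total change = 2 × 100 = 200
Step 5: New sum = 27.8 + 200 = 227.8
Step 6: Difference = |227.8 - 27.8| = 200.0
        (Sum increased by 200.0)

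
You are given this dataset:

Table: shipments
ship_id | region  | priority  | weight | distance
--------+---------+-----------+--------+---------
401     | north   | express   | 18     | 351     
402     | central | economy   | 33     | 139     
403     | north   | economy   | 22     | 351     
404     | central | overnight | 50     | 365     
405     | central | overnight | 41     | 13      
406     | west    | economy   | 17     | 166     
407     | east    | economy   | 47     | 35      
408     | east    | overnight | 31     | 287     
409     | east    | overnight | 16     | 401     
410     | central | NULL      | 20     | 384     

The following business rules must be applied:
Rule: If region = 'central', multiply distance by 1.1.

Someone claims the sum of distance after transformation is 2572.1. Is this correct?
No, the correct result is 2582.1.

Step 1: Calculate the correct sum after transformation
Step 2: Apply multiplier 1.1 to records where region = 'central'
Step 3: Correct result = 2582.1
Step 4: Claimed result = 2572.1
Step 5: 2582.1 ≠ 2572.1
Conclusion: The claimed result is incorrect. The correct answer is 2582.1.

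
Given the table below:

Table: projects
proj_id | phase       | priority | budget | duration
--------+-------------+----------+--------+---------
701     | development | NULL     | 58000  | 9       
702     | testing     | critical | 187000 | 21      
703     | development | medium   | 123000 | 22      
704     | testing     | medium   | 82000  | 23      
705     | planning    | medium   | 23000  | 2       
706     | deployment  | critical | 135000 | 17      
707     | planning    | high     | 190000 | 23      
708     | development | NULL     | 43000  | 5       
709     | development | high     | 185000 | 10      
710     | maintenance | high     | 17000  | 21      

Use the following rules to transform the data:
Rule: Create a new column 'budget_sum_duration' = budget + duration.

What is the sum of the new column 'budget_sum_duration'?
1043153

Step 1: For each record, compute budget + duration
Example calculations:
  58000 + 9 = 58009
  187000 + 21 = 187021
  123000 + 22 = 123022
  ...
Step 2: Sum all derived values
Step 3: Total = 1043153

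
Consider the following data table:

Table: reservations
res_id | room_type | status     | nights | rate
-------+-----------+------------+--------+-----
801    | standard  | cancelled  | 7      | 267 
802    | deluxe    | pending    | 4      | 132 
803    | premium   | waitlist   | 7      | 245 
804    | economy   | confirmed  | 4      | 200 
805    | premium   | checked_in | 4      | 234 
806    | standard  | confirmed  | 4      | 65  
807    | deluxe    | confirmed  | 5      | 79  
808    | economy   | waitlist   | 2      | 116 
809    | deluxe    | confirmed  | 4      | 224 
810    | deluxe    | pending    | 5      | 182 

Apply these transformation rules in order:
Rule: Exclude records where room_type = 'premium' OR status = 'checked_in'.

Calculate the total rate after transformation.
1265

Step 1: Find records where room_type = 'premium' OR status = 'checked_in'
Step 2: 2 records match, summing to 479
Step 3: Original sum: 1744
Step 4: Remaining sum = 1744 - 479 = 1265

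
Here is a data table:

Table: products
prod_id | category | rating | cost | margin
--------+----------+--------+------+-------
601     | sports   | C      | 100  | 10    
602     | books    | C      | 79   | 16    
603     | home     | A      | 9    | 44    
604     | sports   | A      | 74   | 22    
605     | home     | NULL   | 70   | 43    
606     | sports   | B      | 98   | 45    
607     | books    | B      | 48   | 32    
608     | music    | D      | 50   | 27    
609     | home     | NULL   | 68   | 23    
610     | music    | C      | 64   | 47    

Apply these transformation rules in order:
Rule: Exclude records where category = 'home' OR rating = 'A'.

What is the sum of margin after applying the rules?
177

Step 1: Find records where category = 'home' OR rating = 'A'
Step 2: 4 records match, summing to 132
Step 3: Original sum: 309
Step 4: Remaining sum = 309 - 132 = 177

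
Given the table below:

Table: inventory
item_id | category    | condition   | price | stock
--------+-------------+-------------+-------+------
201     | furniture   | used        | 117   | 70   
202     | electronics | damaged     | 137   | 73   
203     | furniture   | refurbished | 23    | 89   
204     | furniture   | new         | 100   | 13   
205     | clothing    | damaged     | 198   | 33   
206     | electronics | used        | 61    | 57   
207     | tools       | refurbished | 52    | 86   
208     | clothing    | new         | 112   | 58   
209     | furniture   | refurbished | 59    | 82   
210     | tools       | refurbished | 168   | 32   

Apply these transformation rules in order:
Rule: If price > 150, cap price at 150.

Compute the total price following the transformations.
961

Step 1: 2 records have price > 150
Step 2: These records originally summed to 366
Step 3: After capping: 2 × 150 = 300
Step 4: Unaffected records sum: 661
Step 5: Final sum = 300 + 661 = 961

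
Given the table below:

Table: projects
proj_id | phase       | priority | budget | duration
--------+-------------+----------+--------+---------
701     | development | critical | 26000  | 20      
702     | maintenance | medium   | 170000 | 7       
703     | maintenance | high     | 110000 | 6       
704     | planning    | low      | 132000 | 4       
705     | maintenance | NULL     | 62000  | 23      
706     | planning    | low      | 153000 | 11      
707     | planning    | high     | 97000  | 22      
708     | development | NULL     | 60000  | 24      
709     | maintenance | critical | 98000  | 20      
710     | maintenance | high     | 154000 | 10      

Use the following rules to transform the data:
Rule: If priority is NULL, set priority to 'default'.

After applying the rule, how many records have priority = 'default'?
2

Step 1: Count records where priority IS NULL
Step 2: Found 2 records with NULL priority
Step 3: These records will have priority set to 'default'
Step 4: Records already having priority = 'default': 0
Step 5: Answer: 2 + 0 = 2 records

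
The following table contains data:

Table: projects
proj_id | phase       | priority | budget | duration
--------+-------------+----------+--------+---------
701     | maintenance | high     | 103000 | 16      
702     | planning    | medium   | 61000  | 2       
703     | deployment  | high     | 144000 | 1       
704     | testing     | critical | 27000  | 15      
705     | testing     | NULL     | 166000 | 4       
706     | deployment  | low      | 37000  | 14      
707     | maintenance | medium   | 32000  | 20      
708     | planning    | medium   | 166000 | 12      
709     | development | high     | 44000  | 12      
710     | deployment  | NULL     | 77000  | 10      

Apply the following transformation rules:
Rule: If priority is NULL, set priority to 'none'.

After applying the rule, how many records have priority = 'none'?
2

Step 1: Count records where priority IS NULL
Step 2: Found 2 records with NULL priority
Step 3: These records will have priority set to 'none'
Step 4: Records already having priority = 'none': 0
Step 5: Answer: 2 + 0 = 2 records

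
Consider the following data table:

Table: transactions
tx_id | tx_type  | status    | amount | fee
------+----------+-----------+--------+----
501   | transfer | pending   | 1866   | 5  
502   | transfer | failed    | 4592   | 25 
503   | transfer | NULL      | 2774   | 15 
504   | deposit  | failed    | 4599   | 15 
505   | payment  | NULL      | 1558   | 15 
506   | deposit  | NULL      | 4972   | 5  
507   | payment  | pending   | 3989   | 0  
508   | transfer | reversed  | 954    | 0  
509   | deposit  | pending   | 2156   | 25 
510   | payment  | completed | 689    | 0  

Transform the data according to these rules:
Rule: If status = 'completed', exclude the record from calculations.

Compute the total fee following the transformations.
105

Step 1: Identify records where status = 'completed'
Step 2: The excluded records sum to 0
Step 3: Original total fee = 105
Step 4: Remaining total = 105 - 0 = 105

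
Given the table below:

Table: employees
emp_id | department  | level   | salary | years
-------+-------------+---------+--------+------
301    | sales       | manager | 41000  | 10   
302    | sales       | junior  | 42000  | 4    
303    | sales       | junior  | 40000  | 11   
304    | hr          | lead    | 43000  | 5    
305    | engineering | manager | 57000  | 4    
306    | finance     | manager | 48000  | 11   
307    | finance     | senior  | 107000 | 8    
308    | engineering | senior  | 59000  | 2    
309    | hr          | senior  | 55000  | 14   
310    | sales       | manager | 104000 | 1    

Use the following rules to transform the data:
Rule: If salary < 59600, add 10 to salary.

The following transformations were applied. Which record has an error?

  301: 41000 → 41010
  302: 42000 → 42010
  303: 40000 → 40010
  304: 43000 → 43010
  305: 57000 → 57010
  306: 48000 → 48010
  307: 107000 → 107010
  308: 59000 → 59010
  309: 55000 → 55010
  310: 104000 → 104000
Record 307 has an error. The correct transformed value should be 107000, not 107010.

Step 1: Check each record against the rule
Step 2: Record 307 has salary = 107000
Step 3: Since 107000 >= 59600, the bonus should not have been applied
Step 4: Correct value = 107000, but claimed value = 107010
Conclusion: Record 307 has the error.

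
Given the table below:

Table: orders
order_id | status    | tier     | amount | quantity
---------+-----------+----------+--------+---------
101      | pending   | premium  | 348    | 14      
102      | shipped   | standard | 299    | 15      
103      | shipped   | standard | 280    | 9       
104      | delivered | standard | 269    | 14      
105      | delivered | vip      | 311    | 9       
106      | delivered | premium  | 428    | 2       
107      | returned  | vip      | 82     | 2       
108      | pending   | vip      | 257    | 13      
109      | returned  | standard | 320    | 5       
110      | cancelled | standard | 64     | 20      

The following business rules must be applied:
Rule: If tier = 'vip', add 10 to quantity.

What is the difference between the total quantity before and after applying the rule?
30

Step 1: Original sum of quantity = 103
Step 2: 3 records have tier = 'vip'
Step 3: Each affected record changes by 10
Step 4: Total change = 3 × 10 = 30
Step 5: New sum = 103 + 30 = 133
Step 6: Difference = |133 - 103| = 30
        (Sum increased by 30)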